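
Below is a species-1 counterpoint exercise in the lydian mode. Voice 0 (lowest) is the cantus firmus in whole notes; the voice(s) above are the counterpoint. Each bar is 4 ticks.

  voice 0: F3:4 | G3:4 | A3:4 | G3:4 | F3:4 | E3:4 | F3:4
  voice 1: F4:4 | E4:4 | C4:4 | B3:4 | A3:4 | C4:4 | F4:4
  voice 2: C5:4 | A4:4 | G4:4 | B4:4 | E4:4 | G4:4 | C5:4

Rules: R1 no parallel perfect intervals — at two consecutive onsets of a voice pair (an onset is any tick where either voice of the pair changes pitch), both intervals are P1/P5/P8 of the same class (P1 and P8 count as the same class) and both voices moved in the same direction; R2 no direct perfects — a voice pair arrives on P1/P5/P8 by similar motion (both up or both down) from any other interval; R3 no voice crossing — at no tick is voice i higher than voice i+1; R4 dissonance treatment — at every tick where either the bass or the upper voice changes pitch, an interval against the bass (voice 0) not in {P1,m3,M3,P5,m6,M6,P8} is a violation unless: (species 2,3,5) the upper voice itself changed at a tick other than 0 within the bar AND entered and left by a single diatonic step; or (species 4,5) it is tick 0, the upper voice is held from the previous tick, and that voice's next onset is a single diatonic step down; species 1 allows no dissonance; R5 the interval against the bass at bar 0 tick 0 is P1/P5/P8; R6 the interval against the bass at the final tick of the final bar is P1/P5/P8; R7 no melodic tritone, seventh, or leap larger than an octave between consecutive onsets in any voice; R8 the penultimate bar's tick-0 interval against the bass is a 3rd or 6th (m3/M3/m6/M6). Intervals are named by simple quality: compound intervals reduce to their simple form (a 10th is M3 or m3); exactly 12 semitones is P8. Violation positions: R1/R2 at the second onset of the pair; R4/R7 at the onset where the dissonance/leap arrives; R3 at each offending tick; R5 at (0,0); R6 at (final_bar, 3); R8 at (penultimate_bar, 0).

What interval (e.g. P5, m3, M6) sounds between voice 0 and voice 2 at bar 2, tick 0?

voice 0=A3 voice 2=G4 -> m7

m7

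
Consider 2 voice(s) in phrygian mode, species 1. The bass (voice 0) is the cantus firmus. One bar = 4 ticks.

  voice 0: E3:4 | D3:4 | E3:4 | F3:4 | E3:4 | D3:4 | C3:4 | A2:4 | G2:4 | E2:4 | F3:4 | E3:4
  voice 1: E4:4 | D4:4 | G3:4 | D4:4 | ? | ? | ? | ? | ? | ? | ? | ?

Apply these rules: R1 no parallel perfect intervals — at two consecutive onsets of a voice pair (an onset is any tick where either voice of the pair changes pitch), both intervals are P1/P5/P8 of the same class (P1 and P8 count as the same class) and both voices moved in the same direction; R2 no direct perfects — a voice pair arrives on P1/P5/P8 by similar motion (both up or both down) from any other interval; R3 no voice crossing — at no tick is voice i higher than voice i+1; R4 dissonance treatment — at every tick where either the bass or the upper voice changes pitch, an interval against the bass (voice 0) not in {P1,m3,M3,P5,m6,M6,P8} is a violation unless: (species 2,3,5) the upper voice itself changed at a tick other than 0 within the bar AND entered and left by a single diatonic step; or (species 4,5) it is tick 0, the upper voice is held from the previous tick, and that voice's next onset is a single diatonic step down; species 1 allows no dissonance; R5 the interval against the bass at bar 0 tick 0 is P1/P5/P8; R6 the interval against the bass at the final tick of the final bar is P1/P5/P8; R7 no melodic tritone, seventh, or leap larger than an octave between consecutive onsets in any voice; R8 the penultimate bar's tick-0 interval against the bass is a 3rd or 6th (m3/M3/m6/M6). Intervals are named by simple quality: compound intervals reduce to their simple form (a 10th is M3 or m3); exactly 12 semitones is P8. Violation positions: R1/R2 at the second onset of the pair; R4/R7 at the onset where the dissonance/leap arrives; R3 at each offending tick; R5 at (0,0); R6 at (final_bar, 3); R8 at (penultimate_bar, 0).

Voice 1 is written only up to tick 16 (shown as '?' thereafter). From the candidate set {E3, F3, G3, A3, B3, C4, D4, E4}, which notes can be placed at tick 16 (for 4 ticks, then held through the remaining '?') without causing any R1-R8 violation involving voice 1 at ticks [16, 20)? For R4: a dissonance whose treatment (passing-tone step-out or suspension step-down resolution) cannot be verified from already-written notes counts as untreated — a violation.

{C4, E4, G3}

E3: violates R2,R7
F3: violates R4
G3: legal
A3: violates R4
B3: violates R2
C4: legal
D4: violates R4
E4: legal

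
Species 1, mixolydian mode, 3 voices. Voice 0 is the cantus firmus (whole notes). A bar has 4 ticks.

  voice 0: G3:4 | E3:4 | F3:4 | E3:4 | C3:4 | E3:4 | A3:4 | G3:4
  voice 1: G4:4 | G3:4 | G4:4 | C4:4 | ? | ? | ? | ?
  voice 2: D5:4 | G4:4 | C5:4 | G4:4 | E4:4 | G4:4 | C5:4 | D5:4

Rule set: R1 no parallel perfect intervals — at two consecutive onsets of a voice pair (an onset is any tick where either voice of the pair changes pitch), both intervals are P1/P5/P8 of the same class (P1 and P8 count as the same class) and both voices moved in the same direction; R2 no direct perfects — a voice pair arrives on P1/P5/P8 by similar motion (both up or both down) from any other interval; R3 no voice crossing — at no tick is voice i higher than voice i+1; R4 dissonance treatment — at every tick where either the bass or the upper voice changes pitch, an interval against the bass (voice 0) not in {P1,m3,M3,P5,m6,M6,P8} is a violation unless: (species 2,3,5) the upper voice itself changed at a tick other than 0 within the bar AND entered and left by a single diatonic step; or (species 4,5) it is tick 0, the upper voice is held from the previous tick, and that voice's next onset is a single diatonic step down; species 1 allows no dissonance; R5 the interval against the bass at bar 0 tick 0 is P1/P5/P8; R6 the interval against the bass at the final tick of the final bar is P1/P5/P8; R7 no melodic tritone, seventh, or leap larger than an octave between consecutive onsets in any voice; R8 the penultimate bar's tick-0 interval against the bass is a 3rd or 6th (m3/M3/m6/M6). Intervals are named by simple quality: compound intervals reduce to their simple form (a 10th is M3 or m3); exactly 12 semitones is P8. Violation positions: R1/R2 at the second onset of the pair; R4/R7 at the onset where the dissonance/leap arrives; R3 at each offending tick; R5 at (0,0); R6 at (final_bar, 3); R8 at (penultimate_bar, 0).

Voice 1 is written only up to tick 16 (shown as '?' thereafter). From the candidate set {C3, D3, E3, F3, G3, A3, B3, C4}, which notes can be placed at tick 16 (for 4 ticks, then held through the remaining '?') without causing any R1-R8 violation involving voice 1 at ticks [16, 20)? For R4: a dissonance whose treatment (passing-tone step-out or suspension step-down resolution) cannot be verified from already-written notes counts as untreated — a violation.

C3: violates R2
D3: violates R4,R7
E3: violates R2
F3: violates R4
G3: violates R2
A3: violates R1
B3: violates R4
C4: legal

{C4}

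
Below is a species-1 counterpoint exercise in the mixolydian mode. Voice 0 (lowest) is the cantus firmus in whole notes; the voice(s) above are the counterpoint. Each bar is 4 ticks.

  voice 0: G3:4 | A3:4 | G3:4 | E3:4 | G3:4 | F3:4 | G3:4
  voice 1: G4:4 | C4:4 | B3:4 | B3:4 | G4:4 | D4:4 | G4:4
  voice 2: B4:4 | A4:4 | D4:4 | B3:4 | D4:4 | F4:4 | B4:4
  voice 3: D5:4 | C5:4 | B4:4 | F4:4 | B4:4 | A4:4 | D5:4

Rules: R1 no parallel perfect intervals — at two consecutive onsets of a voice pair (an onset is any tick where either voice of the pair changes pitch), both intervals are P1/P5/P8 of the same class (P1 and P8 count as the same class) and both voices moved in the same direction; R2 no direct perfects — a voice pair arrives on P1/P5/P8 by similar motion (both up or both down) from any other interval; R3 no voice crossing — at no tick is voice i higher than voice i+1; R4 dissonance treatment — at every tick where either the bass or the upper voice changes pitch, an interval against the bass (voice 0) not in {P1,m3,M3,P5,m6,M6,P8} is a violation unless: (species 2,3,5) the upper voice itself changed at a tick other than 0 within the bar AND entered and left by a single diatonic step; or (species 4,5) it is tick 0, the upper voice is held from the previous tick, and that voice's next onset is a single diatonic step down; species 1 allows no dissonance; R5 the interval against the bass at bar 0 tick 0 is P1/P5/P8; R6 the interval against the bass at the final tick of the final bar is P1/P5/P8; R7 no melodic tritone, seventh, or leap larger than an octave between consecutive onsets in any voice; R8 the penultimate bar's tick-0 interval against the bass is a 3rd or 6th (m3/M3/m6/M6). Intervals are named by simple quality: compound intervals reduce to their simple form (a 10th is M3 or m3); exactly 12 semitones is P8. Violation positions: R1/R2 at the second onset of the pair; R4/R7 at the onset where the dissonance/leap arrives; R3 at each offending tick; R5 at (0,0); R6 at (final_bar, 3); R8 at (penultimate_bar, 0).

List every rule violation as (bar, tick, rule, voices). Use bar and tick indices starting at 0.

(0, 0, R5, (0, 2))
(1, 0, R2, (1, 3))
(2, 0, R1, (1, 3))
(2, 0, R2, (0, 2))
(3, 0, R1, (0, 2))
(3, 0, R4, (0, 3))
(3, 0, R7, (3,))
(4, 0, R1, (0, 2))
(4, 0, R2, (0, 1))
(4, 0, R3, (1, 2))
(4, 0, R7, (3,))
(4, 1, R3, (1, 2))
(4, 2, R3, (1, 2))
(4, 3, R3, (1, 2))
(5, 0, R2, (1, 3))
(5, 0, R8, (0, 2))
(6, 0, R1, (1, 3))
(6, 0, R2, (0, 1))
(6, 0, R2, (0, 3))
(6, 0, R7, (2,))
(6, 3, R6, (0, 2))

bar 0: v0=G3 v1=G4 v2=B4 v3=D5 downbeat P5
bar 1: v0=A3 v1=C4 v2=A4 v3=C5 downbeat m3
bar 2: v0=G3 v1=B3 v2=D4 v3=B4 downbeat M3
bar 3: v0=E3 v1=B3 v2=B3 v3=F4 downbeat m2
bar 4: v0=G3 v1=G4 v2=D4 v3=B4 downbeat M3
bar 5: v0=F3 v1=D4 v2=F4 v3=A4 downbeat M3
bar 6: v0=G3 v1=G4 v2=B4 v3=D5 downbeat P5
  -> R5 @ bar 0 tick 0 v(0, 2): opens on M3
  -> R2 @ bar 1 tick 0 v(1, 3): G4/D5 P5 -> C4/C5 P8 similar
  -> R1 @ bar 2 tick 0 v(1, 3): C4/C5 P8 -> B3/B4 P8 similar
  -> R2 @ bar 2 tick 0 v(0, 2): A3/A4 P8 -> G3/D4 P5 similar
  -> R1 @ bar 3 tick 0 v(0, 2): G3/D4 P5 -> E3/B3 P5 similar
  -> R4 @ bar 3 tick 0 v(0, 3): E3/F4 m2 untreated
  -> R7 @ bar 3 tick 0 v(3,): B4->F4 leap 6st
  -> R1 @ bar 4 tick 0 v(0, 2): E3/B3 P5 -> G3/D4 P5 similar
  -> R2 @ bar 4 tick 0 v(0, 1): E3/B3 P5 -> G3/G4 P8 similar
  -> R3 @ bar 4 tick 0 v(1, 2): G4 above D4
  -> R7 @ bar 4 tick 0 v(3,): F4->B4 leap 6st
  -> R3 @ bar 4 tick 1 v(1, 2): G4 above D4
  -> R3 @ bar 4 tick 2 v(1, 2): G4 above D4
  -> R3 @ bar 4 tick 3 v(1, 2): G4 above D4
  -> R2 @ bar 5 tick 0 v(1, 3): G4/B4 M3 -> D4/A4 P5 similar
  -> R8 @ bar 5 tick 0 v(0, 2): penult P8 not 3rd/6th
  -> R1 @ bar 6 tick 0 v(1, 3): D4/A4 P5 -> G4/D5 P5 similar
  -> R2 @ bar 6 tick 0 v(0, 1): F3/D4 M6 -> G3/G4 P8 similar
  -> R2 @ bar 6 tick 0 v(0, 3): F3/A4 M3 -> G3/D5 P5 similar
  -> R7 @ bar 6 tick 0 v(2,): F4->B4 leap 6st
  -> R6 @ bar 6 tick 3 v(0, 2): closes on M3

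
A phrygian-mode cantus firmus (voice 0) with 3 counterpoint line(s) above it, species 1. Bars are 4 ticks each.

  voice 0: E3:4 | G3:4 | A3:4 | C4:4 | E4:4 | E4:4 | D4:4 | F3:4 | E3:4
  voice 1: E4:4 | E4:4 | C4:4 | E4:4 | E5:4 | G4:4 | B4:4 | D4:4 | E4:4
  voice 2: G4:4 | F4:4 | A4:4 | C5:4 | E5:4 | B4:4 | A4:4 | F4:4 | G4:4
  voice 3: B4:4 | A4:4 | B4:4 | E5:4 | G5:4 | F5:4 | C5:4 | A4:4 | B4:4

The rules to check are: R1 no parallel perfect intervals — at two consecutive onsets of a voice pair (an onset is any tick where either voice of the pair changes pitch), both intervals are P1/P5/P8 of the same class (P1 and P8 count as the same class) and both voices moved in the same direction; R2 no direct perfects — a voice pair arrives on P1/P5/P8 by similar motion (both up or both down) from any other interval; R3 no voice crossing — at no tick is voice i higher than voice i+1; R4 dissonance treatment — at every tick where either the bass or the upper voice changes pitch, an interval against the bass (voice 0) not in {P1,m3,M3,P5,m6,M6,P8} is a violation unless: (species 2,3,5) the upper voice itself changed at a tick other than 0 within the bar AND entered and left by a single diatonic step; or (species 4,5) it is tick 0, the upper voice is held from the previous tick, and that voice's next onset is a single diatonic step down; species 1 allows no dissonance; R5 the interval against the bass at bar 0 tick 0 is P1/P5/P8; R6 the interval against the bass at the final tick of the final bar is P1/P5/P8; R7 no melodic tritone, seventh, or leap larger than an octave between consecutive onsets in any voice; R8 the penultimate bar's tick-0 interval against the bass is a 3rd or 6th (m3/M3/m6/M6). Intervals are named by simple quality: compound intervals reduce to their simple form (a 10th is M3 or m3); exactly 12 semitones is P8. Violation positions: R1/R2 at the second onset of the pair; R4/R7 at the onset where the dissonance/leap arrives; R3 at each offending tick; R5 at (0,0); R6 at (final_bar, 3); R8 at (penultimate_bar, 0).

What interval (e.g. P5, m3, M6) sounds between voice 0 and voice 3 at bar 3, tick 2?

M3

voice 0=C4 voice 3=E5 -> M3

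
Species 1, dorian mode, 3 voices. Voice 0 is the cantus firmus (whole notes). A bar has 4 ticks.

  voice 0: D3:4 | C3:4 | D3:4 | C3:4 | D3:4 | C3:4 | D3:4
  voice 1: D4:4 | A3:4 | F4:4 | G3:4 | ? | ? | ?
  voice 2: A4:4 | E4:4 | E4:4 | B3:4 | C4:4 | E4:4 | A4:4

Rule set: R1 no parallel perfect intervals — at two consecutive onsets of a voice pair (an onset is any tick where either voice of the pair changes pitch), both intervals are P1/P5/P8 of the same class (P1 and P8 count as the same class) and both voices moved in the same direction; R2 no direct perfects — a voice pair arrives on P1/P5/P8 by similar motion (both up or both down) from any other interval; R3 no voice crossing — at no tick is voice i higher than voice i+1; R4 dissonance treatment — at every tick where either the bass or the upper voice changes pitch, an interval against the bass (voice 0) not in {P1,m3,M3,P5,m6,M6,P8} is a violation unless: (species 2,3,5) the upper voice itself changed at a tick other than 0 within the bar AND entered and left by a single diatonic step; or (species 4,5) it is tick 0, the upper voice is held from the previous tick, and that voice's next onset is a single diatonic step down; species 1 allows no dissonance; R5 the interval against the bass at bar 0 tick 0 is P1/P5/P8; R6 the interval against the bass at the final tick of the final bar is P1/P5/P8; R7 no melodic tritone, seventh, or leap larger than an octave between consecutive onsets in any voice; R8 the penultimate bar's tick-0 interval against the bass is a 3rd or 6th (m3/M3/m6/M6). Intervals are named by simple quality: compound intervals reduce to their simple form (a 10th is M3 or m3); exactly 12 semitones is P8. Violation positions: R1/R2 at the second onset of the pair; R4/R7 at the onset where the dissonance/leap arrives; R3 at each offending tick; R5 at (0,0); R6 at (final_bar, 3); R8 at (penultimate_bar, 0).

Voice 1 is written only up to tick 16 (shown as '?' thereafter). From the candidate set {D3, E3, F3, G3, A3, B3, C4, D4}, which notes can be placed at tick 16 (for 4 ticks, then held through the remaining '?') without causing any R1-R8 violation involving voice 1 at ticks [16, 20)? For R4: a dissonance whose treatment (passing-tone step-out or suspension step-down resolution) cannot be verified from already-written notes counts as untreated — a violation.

D3: legal
E3: violates R4
F3: legal
G3: violates R4
A3: violates R1
B3: legal
C4: violates R2,R4
D4: violates R2,R3

{B3, D3, F3}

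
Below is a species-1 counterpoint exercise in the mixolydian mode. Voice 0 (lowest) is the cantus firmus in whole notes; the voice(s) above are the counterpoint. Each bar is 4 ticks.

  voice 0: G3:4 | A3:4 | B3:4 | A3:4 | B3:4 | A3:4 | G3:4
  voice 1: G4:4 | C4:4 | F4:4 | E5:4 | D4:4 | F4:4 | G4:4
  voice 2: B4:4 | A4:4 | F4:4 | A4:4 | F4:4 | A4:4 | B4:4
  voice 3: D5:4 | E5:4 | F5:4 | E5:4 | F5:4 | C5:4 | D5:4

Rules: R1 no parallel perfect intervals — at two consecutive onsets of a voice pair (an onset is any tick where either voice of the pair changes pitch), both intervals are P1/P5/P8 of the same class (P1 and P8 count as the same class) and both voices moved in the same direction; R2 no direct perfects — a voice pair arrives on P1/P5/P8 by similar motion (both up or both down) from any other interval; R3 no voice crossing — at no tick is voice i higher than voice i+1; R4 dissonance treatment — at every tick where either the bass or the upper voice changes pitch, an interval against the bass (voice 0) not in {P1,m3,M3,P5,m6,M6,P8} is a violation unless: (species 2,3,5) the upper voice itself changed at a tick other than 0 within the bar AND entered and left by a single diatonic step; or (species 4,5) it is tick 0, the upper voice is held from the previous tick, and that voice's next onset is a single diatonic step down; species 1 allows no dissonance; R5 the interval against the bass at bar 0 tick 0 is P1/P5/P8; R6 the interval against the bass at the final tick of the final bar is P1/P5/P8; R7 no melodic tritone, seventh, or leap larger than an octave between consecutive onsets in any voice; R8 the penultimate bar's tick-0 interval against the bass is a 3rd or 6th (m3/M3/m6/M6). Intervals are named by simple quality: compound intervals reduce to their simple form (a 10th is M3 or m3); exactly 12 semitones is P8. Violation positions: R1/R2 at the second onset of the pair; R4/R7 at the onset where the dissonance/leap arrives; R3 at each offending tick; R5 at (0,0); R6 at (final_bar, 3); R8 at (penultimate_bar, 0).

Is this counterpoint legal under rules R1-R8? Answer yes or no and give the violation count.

No (19 violations)

bar 0: v0=G3 v1=G4 v2=B4 v3=D5 (P5)
bar 1: v0=A3 v1=C4 v2=A4 v3=E5 (P5)
bar 2: v0=B3 v1=F4 v2=F4 v3=F5 (TT)
bar 3: v0=A3 v1=E5 v2=A4 v3=E5 (P5)
bar 4: v0=B3 v1=D4 v2=F4 v3=F5 (TT)
bar 5: v0=A3 v1=F4 v2=A4 v3=C5 (m3)
bar 6: v0=G3 v1=G4 v2=B4 v3=D5 (P5)
  R5 @ bar0.0: opens on M3
  R1 @ bar1.0: G3/D5 P5 -> A3/E5 P5 similar
  R2 @ bar2.0: C4/E5 M3 -> F4/F5 P8 similar
  R4 @ bar2.0: B3/F4 TT untreated
  R4 @ bar2.0: B3/F4 TT untreated
  R4 @ bar2.0: B3/F5 TT untreated
  R2 @ bar3.0: B3/F5 TT -> A3/E5 P5 similar
  R2 @ bar3.0: F4/F4 P1 -> E5/A4 P5 similar
  R3 @ bar3.0: E5 above A4
  R7 @ bar3.0: F4->E5 leap 11st
  R3 @ bar3.1: E5 above A4
  R3 @ bar3.2: E5 above A4
  R3 @ bar3.3: E5 above A4
  R4 @ bar4.0: B3/F4 TT untreated
  R4 @ bar4.0: B3/F5 TT untreated
  R7 @ bar4.0: E5->D4 leap 14st
  R8 @ bar5.0: penult P8 not 3rd/6th
  R1 @ bar6.0: F4/C5 P5 -> G4/D5 P5 similar
  R6 @ bar6.3: closes on M3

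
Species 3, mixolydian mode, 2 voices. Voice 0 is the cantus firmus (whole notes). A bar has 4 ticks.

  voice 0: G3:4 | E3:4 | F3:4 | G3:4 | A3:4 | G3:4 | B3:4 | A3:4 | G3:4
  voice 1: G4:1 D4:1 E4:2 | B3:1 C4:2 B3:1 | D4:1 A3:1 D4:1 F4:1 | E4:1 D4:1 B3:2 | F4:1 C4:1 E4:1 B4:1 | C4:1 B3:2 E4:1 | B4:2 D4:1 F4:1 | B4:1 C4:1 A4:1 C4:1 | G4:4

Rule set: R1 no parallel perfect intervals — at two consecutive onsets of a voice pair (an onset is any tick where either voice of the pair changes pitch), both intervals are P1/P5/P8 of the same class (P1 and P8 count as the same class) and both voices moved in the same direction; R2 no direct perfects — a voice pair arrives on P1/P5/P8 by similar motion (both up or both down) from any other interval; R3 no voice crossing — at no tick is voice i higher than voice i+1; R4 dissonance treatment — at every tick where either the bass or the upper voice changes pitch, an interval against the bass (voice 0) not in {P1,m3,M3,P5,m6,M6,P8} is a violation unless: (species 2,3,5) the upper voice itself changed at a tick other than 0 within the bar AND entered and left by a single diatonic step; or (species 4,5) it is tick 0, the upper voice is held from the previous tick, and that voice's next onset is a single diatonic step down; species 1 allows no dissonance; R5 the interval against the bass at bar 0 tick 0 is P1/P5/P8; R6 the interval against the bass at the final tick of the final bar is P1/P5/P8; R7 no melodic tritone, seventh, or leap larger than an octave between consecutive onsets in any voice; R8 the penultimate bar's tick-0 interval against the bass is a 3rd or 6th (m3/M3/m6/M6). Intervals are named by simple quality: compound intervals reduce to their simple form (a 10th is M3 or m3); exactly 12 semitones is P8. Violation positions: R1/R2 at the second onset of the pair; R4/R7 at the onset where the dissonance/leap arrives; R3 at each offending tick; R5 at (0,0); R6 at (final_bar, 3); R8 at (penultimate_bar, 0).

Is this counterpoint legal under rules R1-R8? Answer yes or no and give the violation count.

No (11 violations)

bar 0: v0=G3 v1=G4 (P8)
bar 1: v0=E3 v1=B3 (P5)
bar 2: v0=F3 v1=D4 (M6)
bar 3: v0=G3 v1=E4 (M6)
bar 4: v0=A3 v1=F4 (m6)
bar 5: v0=G3 v1=C4 (P4)
bar 6: v0=B3 v1=B4 (P8)
bar 7: v0=A3 v1=B4 (M2)
bar 8: v0=G3 v1=G4 (P8)
  R2 @ bar1.0: G3/E4 M6 -> E3/B3 P5 similar
  R7 @ bar4.0: B3->F4 leap 6st
  R4 @ bar4.3: A3/B4 M2 untreated
  R4 @ bar5.0: G3/C4 P4 untreated
  R7 @ bar5.0: B4->C4 leap 11st
  R2 @ bar6.0: G3/E4 M6 -> B3/B4 P8 similar
  R4 @ bar6.3: B3/F4 TT untreated
  R4 @ bar7.0: A3/B4 M2 untreated
  R7 @ bar7.0: F4->B4 leap 6st
  R8 @ bar7.0: penult M2 not 3rd/6th
  R7 @ bar7.1: B4->C4 leap 11st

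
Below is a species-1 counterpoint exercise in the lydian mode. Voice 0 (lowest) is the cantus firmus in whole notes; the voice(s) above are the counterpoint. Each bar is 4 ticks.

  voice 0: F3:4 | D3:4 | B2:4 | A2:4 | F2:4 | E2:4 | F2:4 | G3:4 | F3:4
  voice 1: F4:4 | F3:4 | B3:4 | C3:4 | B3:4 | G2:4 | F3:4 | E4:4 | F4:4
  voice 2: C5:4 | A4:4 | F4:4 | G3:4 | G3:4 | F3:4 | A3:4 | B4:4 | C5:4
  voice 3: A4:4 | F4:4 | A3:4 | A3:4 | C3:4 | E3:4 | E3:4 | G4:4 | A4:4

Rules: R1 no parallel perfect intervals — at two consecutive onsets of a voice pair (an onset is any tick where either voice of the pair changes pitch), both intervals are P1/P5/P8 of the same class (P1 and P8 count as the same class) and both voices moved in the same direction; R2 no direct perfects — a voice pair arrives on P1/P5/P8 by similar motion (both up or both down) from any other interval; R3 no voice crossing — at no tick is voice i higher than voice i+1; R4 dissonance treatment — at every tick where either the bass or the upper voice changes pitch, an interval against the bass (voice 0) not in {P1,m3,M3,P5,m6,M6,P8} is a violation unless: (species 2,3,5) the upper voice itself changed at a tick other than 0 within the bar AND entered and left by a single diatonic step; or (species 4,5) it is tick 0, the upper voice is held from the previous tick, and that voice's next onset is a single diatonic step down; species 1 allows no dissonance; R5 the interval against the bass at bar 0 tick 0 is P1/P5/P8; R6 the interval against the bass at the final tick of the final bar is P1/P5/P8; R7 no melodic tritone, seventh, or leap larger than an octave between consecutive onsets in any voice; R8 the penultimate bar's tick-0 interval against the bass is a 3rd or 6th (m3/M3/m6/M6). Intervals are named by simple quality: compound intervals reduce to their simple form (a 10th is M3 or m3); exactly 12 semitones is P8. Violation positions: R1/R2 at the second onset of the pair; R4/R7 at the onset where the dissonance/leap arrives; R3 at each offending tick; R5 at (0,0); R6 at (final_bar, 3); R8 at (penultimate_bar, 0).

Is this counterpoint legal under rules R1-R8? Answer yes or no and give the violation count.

bar 0: v0=F3 v1=F4 v2=C5 v3=A4 (M3)
bar 1: v0=D3 v1=F3 v2=A4 v3=F4 (m3)
bar 2: v0=B2 v1=B3 v2=F4 v3=A3 (m7)
bar 3: v0=A2 v1=C3 v2=G3 v3=A3 (P8)
bar 4: v0=F2 v1=B3 v2=G3 v3=C3 (P5)
bar 5: v0=E2 v1=G2 v2=F3 v3=E3 (P8)
bar 6: v0=F2 v1=F3 v2=A3 v3=E3 (M7)
bar 7: v0=G3 v1=E4 v2=B4 v3=G4 (P8)
bar 8: v0=F3 v1=F4 v2=C5 v3=A4 (M3)
  R3 @ bar0.0: C5 above A4
  R5 @ bar0.0: opens on M3
  R3 @ bar0.1: C5 above A4
  R3 @ bar0.2: C5 above A4
  R3 @ bar0.3: C5 above A4
  R1 @ bar1.0: F3/C5 P5 -> D3/A4 P5 similar
  R2 @ bar1.0: F4/A4 M3 -> F3/F4 P8 similar
  R3 @ bar1.0: A4 above F4
  R3 @ bar1.1: A4 above F4
  R3 @ bar1.2: A4 above F4
  R3 @ bar1.3: A4 above F4
  R3 @ bar2.0: F4 above A3
  R4 @ bar2.0: B2/F4 TT untreated
  R4 @ bar2.0: B2/A3 m7 untreated
  R7 @ bar2.0: F3->B3 leap 6st
  R3 @ bar2.1: F4 above A3
  R3 @ bar2.2: F4 above A3
  R3 @ bar2.3: F4 above A3
  R2 @ bar3.0: B3/F4 TT -> C3/G3 P5 similar
  R4 @ bar3.0: A2/G3 m7 untreated
  R7 @ bar3.0: B3->C3 leap 11st
  R7 @ bar3.0: F4->G3 leap 10st
  R2 @ bar4.0: A2/A3 P8 -> F2/C3 P5 similar
  R3 @ bar4.0: B3 above G3
  R3 @ bar4.0: G3 above C3
  R4 @ bar4.0: F2/B3 TT untreated
  R4 @ bar4.0: F2/G3 M2 untreated
  R7 @ bar4.0: C3->B3 leap 11st
  R3 @ bar4.1: B3 above G3
  R3 @ bar4.1: G3 above C3
  R3 @ bar4.2: B3 above G3
  R3 @ bar4.2: G3 above C3
  R3 @ bar4.3: B3 above G3
  R3 @ bar4.3: G3 above C3
  R3 @ bar5.0: F3 above E3
  R4 @ bar5.0: E2/F3 m2 untreated
  R7 @ bar5.0: B3->G2 leap 16st
  R3 @ bar5.1: F3 above E3
  R3 @ bar5.2: F3 above E3
  R3 @ bar5.3: F3 above E3
  R2 @ bar6.0: E2/G2 m3 -> F2/F3 P8 similar
  R3 @ bar6.0: A3 above E3
  R4 @ bar6.0: F2/E3 M7 untreated
  R7 @ bar6.0: G2->F3 leap 10st
  R3 @ bar6.1: A3 above E3
  R3 @ bar6.2: A3 above E3
  R3 @ bar6.3: A3 above E3
  R2 @ bar7.0: F2/E3 M7 -> G3/G4 P8 similar
  R2 @ bar7.0: F3/A3 M3 -> E4/B4 P5 similar
  R3 @ bar7.0: B4 above G4
  R7 @ bar7.0: F2->G3 leap 14st
  R7 @ bar7.0: F3->E4 leap 11st
  R7 @ bar7.0: A3->B4 leap 14st
  R7 @ bar7.0: E3->G4 leap 15st
  R8 @ bar7.0: penult P8 not 3rd/6th
  R3 @ bar7.1: B4 above G4
  R3 @ bar7.2: B4 above G4
  R3 @ bar7.3: B4 above G4
  R1 @ bar8.0: E4/B4 P5 -> F4/C5 P5 similar
  R3 @ bar8.0: C5 above A4
  R3 @ bar8.1: C5 above A4
  R3 @ bar8.2: C5 above A4
  R3 @ bar8.3: C5 above A4
  R6 @ bar8.3: closes on M3

No (64 violations)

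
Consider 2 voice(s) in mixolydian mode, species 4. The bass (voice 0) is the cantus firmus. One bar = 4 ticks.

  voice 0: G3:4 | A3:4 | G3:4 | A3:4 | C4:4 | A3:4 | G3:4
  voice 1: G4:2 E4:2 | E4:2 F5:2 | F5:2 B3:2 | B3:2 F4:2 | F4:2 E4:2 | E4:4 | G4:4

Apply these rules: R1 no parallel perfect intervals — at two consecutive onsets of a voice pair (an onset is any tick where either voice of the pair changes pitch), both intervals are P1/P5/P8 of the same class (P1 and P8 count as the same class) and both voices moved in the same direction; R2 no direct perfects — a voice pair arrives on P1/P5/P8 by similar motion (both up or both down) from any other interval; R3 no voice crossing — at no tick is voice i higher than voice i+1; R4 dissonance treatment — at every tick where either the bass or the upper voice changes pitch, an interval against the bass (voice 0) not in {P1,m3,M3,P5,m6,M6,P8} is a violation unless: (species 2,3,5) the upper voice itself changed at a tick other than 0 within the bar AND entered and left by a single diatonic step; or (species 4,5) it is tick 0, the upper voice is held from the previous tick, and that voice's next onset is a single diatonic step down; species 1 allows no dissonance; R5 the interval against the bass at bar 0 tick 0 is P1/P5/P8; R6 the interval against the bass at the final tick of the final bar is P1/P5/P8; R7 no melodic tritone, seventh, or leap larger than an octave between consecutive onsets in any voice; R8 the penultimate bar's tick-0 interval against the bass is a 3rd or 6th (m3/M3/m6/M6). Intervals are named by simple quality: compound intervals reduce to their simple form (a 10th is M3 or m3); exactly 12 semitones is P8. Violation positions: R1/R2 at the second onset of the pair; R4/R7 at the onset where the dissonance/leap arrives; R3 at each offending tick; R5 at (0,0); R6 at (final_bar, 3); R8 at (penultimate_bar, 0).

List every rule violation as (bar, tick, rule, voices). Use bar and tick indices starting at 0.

(1, 2, R7, (1,))
(2, 0, R4, (0, 1))
(2, 2, R7, (1,))
(3, 0, R4, (0, 1))
(3, 2, R7, (1,))
(5, 0, R8, (0, 1))

bar 0: v0=G3 v1=G4 downbeat P8
bar 1: v0=A3 v1=E4 downbeat P5
bar 2: v0=G3 v1=F5 downbeat m7
bar 3: v0=A3 v1=B3 downbeat M2
bar 4: v0=C4 v1=F4 downbeat P4
bar 5: v0=A3 v1=E4 downbeat P5
bar 6: v0=G3 v1=G4 downbeat P8
  -> R7 @ bar 1 tick 2 v(1,): E4->F5 leap 13st
  -> R4 @ bar 2 tick 0 v(0, 1): G3/F5 m7 untreated
  -> R7 @ bar 2 tick 2 v(1,): F5->B3 leap 18st
  -> R4 @ bar 3 tick 0 v(0, 1): A3/B3 M2 untreated
  -> R7 @ bar 3 tick 2 v(1,): B3->F4 leap 6st
  -> R8 @ bar 5 tick 0 v(0, 1): penult P5 not 3rd/6th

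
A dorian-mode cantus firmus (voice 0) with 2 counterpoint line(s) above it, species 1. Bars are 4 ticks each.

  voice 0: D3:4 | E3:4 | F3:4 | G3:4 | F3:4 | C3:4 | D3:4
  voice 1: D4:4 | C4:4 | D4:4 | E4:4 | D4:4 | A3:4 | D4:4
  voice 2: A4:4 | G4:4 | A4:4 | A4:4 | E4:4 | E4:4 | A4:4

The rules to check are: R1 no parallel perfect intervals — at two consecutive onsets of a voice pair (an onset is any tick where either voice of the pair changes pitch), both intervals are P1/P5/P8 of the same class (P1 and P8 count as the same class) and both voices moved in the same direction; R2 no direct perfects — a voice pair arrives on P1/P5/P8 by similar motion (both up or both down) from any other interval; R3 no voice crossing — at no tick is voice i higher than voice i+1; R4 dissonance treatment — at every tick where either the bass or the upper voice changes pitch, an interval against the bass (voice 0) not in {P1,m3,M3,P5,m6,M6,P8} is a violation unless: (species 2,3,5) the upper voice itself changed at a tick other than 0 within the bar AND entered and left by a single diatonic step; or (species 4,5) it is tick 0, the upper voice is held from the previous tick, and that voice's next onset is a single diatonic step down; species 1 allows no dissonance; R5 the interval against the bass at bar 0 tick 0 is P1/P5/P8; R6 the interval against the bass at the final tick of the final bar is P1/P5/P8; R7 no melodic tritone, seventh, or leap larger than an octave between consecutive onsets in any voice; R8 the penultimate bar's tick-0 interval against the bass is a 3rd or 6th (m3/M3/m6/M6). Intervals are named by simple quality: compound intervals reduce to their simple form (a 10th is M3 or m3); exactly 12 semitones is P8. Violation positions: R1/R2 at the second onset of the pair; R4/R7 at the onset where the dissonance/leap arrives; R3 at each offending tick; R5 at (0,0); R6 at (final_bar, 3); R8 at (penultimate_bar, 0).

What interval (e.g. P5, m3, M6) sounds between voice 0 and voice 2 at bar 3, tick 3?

M2

voice 0=G3 voice 2=A4 -> M2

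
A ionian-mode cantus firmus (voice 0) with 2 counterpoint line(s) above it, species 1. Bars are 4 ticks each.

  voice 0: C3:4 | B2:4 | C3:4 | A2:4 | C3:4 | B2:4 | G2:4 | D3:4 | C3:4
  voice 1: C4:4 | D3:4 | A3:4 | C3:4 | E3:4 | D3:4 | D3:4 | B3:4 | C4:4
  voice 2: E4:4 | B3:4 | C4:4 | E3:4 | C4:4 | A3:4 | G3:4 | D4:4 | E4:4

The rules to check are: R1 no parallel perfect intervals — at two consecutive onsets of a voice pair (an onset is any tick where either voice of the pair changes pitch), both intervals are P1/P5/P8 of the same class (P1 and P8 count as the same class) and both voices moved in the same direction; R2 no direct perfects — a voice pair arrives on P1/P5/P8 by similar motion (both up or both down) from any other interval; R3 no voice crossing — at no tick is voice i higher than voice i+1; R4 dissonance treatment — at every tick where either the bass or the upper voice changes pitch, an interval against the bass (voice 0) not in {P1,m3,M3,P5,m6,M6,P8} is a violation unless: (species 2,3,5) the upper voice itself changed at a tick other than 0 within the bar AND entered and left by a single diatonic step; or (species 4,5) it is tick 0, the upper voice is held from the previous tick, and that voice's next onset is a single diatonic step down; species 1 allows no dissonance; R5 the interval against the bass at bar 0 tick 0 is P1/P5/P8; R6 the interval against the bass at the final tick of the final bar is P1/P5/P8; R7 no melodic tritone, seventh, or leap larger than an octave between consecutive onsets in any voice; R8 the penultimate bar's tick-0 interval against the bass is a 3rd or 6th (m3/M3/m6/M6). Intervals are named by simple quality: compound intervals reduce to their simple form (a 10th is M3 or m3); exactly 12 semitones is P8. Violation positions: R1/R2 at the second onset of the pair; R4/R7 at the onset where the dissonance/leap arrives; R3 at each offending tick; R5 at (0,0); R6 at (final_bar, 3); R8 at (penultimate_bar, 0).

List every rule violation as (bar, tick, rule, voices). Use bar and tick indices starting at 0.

bar 0: v0=C3 v1=C4 v2=E4 downbeat M3
bar 1: v0=B2 v1=D3 v2=B3 downbeat P8
bar 2: v0=C3 v1=A3 v2=C4 downbeat P8
bar 3: v0=A2 v1=C3 v2=E3 downbeat P5
bar 4: v0=C3 v1=E3 v2=C4 downbeat P8
bar 5: v0=B2 v1=D3 v2=A3 downbeat m7
bar 6: v0=G2 v1=D3 v2=G3 downbeat P8
bar 7: v0=D3 v1=B3 v2=D4 downbeat P8
bar 8: v0=C3 v1=C4 v2=E4 downbeat M3
  -> R5 @ bar 0 tick 0 v(0, 2): opens on M3
  -> R2 @ bar 1 tick 0 v(0, 2): C3/E4 M3 -> B2/B3 P8 similar
  -> R7 @ bar 1 tick 0 v(1,): C4->D3 leap 10st
  -> R1 @ bar 2 tick 0 v(0, 2): B2/B3 P8 -> C3/C4 P8 similar
  -> R2 @ bar 3 tick 0 v(0, 2): C3/C4 P8 -> A2/E3 P5 similar
  -> R2 @ bar 4 tick 0 v(0, 2): A2/E3 P5 -> C3/C4 P8 similar
  -> R2 @ bar 5 tick 0 v(1, 2): E3/C4 m6 -> D3/A3 P5 similar
  -> R4 @ bar 5 tick 0 v(0, 2): B2/A3 m7 untreated
  -> R2 @ bar 6 tick 0 v(0, 2): B2/A3 m7 -> G2/G3 P8 similar
  -> R1 @ bar 7 tick 0 v(0, 2): G2/G3 P8 -> D3/D4 P8 similar
  -> R8 @ bar 7 tick 0 v(0, 2): penult P8 not 3rd/6th
  -> R6 @ bar 8 tick 3 v(0, 2): closes on M3

(0, 0, R5, (0, 2))
(1, 0, R2, (0, 2))
(1, 0, R7, (1,))
(2, 0, R1, (0, 2))
(3, 0, R2, (0, 2))
(4, 0, R2, (0, 2))
(5, 0, R2, (1, 2))
(5, 0, R4, (0, 2))
(6, 0, R2, (0, 2))
(7, 0, R1, (0, 2))
(7, 0, R8, (0, 2))
(8, 3, R6, (0, 2))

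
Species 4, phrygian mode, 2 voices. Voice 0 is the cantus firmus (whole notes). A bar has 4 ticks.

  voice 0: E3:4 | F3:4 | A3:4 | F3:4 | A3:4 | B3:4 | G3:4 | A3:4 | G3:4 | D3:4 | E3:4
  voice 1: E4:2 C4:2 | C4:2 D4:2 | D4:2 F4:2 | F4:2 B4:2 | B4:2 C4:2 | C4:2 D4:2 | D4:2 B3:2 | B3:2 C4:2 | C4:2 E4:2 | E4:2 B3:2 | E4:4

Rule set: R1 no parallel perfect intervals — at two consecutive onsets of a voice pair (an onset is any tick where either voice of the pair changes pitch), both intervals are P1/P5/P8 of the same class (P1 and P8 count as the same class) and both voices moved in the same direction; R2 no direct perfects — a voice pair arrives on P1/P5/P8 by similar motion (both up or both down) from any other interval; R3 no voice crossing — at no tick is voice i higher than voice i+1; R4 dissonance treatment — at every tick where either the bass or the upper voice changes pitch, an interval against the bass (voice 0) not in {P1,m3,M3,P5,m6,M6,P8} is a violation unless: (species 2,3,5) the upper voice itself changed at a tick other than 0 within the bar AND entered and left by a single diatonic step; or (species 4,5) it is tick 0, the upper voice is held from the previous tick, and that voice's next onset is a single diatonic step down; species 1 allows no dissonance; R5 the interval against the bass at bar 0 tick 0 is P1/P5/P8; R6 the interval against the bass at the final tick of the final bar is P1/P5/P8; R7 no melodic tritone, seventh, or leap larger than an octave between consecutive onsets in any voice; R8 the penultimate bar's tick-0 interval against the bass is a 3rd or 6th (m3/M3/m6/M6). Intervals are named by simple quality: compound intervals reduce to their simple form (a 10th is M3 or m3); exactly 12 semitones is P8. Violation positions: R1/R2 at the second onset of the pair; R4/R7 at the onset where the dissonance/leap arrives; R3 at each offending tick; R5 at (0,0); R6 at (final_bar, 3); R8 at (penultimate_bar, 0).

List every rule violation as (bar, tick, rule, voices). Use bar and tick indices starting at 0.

bar 0: v0=E3 v1=E4 downbeat P8
bar 1: v0=F3 v1=C4 downbeat P5
bar 2: v0=A3 v1=D4 downbeat P4
bar 3: v0=F3 v1=F4 downbeat P8
bar 4: v0=A3 v1=B4 downbeat M2
bar 5: v0=B3 v1=C4 downbeat m2
bar 6: v0=G3 v1=D4 downbeat P5
bar 7: v0=A3 v1=B3 downbeat M2
bar 8: v0=G3 v1=C4 downbeat P4
bar 9: v0=D3 v1=E4 downbeat M2
bar 10: v0=E3 v1=E4 downbeat P8
  -> R4 @ bar 2 tick 0 v(0, 1): A3/D4 P4 untreated
  -> R4 @ bar 3 tick 2 v(0, 1): F3/B4 TT untreated
  -> R7 @ bar 3 tick 2 v(1,): F4->B4 leap 6st
  -> R4 @ bar 4 tick 0 v(0, 1): A3/B4 M2 untreated
  -> R7 @ bar 4 tick 2 v(1,): B4->C4 leap 11st
  -> R4 @ bar 5 tick 0 v(0, 1): B3/C4 m2 untreated
  -> R4 @ bar 7 tick 0 v(0, 1): A3/B3 M2 untreated
  -> R4 @ bar 8 tick 0 v(0, 1): G3/C4 P4 untreated
  -> R4 @ bar 9 tick 0 v(0, 1): D3/E4 M2 untreated
  -> R8 @ bar 9 tick 0 v(0, 1): penult M2 not 3rd/6th
  -> R2 @ bar 10 tick 0 v(0, 1): D3/B3 M6 -> E3/E4 P8 similar

(2, 0, R4, (0, 1))
(3, 2, R4, (0, 1))
(3, 2, R7, (1,))
(4, 0, R4, (0, 1))
(4, 2, R7, (1,))
(5, 0, R4, (0, 1))
(7, 0, R4, (0, 1))
(8, 0, R4, (0, 1))
(9, 0, R4, (0, 1))
(9, 0, R8, (0, 1))
(10, 0, R2, (0, 1))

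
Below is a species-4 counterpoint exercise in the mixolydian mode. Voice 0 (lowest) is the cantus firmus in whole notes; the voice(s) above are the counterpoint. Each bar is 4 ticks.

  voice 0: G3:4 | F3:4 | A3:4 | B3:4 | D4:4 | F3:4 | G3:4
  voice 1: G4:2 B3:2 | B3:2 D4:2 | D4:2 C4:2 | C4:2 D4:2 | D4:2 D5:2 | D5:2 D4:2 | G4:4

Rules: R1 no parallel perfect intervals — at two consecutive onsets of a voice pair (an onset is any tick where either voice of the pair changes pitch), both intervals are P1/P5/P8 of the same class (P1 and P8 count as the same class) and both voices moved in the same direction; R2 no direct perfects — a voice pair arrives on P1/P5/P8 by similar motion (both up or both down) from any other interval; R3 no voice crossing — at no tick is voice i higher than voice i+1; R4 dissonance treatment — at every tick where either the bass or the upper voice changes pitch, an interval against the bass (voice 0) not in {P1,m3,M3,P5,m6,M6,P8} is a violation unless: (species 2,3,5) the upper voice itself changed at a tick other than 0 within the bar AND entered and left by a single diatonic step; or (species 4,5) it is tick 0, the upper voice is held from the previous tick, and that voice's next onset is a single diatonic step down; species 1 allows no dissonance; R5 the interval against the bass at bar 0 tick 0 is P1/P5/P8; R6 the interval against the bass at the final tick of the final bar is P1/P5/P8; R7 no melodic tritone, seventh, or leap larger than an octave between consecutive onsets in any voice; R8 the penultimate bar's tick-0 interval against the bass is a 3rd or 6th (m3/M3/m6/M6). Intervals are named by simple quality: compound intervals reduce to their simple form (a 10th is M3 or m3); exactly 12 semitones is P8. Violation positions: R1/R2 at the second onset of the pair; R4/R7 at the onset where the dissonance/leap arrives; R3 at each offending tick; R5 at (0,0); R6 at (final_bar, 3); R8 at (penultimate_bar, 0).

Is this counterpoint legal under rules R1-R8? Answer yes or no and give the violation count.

bar 0: v0=G3 v1=G4 (P8)
bar 1: v0=F3 v1=B3 (TT)
bar 2: v0=A3 v1=D4 (P4)
bar 3: v0=B3 v1=C4 (m2)
bar 4: v0=D4 v1=D4 (P1)
bar 5: v0=F3 v1=D5 (M6)
bar 6: v0=G3 v1=G4 (P8)
  R4 @ bar1.0: F3/B3 TT untreated
  R4 @ bar3.0: B3/C4 m2 untreated
  R2 @ bar6.0: F3/D4 M6 -> G3/G4 P8 similar

No (3 violations)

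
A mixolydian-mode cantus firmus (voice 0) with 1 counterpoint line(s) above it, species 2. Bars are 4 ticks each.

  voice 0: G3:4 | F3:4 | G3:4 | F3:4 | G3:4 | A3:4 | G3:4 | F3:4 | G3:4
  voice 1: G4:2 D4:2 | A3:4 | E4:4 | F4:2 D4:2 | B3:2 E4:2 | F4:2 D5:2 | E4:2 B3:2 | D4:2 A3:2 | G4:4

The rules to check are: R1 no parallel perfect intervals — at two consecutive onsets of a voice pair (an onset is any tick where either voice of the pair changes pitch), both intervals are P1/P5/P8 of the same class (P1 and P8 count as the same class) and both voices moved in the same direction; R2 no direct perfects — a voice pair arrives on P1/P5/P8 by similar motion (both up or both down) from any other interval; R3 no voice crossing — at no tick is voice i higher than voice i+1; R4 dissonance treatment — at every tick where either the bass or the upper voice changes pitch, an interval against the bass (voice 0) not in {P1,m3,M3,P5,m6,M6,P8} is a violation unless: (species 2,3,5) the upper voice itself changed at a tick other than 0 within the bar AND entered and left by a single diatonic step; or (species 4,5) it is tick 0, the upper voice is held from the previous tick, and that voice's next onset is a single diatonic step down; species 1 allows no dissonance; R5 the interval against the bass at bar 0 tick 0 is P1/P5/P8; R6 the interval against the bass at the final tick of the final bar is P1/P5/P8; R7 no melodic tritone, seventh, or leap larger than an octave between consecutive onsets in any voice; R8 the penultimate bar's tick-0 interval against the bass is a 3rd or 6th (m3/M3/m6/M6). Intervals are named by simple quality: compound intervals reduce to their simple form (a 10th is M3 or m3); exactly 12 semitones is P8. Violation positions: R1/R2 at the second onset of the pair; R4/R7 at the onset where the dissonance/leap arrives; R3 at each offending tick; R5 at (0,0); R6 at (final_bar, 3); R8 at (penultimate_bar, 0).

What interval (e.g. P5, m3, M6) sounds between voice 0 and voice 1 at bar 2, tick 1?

M6

voice 0=G3 voice 1=E4 -> M6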